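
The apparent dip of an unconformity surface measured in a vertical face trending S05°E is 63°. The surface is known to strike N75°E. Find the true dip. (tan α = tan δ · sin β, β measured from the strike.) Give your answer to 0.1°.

β = acute angle between strike N75°E and section S05°E = 80°.
tan(true dip) = tan 63° / sin 80° = 1.9929
δ = arctan(1.9929) = 63.35°

63.4°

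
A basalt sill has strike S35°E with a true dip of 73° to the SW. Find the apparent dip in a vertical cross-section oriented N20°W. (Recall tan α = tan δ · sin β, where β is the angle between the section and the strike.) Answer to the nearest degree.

The strike is S35°E and the section trends N20°W; the acute angle between them is β = 15°.
tan(apparent dip) = tan 73° · sin 15° = 0.8466
α = arctan(0.8466) = 40.25°

40°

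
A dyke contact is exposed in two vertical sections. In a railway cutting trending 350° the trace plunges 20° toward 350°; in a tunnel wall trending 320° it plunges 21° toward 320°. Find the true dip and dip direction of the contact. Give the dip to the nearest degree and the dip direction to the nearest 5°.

Represent each trace as a vector plunging at its apparent dip toward its trend (east-north-up frame): v₁ = (-0.163, 0.925, -0.342), v₂ = (-0.600, 0.715, -0.358).
The plane normal is n = v₁ × v₂ ∝ (-0.087, 0.147, 0.439).
tan δ = √(n_x²+n_y²)/n_z = 0.171/0.439, so δ = 21.3°.
The horizontal component of n points toward azimuth atan2(n_x, n_y) = 329°, the dip direction.

true dip 21°, dip direction 330°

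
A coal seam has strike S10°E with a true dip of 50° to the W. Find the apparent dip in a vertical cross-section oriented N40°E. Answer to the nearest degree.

42°

Angle between strike (S10°E) and section (N40°E): β = 50°.
tan(apparent dip) = tan 50° · sin 50° = 0.9129
α = arctan(0.9129) = 42.39°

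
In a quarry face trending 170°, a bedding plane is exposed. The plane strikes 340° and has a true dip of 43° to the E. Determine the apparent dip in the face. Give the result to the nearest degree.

9°

The section lies 10° from the strike.
tan(apparent dip) = tan 43° · sin 10° = 0.1619
apparent dip = arctan 0.1619 = 9.20°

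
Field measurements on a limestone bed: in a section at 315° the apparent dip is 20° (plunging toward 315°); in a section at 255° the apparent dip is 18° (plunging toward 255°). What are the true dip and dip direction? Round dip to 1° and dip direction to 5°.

true dip 22°, dip direction 290°

Represent each trace as a vector plunging at its apparent dip toward its trend (east-north-up frame): v₁ = (-0.664, 0.664, -0.342), v₂ = (-0.919, -0.246, -0.309).
The plane normal is n = v₁ × v₂ ∝ (-0.290, 0.109, 0.774).
True dip = arccos(n_z / |n|) = arccos(0.9286) = 21.8°.
Dip direction = atan2(-0.290, 0.109) = 291° (azimuth of n's horizontal projection).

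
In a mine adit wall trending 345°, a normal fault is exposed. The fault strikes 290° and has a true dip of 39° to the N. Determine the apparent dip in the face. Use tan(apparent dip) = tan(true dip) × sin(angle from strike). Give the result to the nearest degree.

34°

Angle between strike (290°) and section (345°): β = 55°.
tan α = tan 39° × sin 55° = 0.8098 × 0.8192 = 0.6633
α = arctan(0.6633) = 33.56°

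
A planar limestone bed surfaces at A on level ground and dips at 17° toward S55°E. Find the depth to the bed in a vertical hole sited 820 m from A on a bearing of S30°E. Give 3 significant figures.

227 m

The hole lies 25° from the dip direction, so the down-dip offset is 820 × cos 25° = 743.17 m.
Depth = down-dip offset × tan(dip) = 743.17 × tan 17° = 743.17 × 0.3057
Depth = 227.21 m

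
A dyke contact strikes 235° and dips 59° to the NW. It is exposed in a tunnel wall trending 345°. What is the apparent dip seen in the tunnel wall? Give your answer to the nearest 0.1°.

The section lies 70° from the strike.
tan(apparent dip) = tan 59° · sin 70° = 1.5639
α = arctan(1.5639) = 57.40°

57.4°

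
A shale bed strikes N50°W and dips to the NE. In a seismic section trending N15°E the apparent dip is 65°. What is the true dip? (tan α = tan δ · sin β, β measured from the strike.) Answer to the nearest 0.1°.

67.1°

β = acute angle between strike N50°W and section N15°E = 65°.
tan(true dip) = tan 65° / sin 65° = 2.3662
true dip = arctan 2.3662 = 67.09°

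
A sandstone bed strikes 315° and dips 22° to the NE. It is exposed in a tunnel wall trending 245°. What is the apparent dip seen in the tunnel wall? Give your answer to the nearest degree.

21°

Angle between strike (315°) and section (245°): β = 70°.
tan(apparent dip) = tan 22° · sin 70° = 0.3797
α = arctan(0.3797) = 20.79°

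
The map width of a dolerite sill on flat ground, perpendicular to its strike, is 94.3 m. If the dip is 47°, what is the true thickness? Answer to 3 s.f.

69.0 m

True thickness t = w · sin(dip) = 94.3 × sin 47°
t = 94.3 × 0.7314 = 68.967 m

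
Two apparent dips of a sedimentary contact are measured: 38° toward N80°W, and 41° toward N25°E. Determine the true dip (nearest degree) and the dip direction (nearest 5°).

true dip 54°, dip direction 335°

The two traces are lines in the plane: v₁ = (sin 280°·cos 38°, cos 280°·cos 38°, −sin 38°), v₂ = (sin 25°·cos 41°, cos 25°·cos 41°, −sin 41°).
Cross product v₁ × v₂ gives the pole to the plane: n ∝ (-0.331, 0.705, 0.574).
True dip = arccos(n_z / |n|) = arccos(0.5933) = 53.6°.
The horizontal component of n points toward azimuth atan2(n_x, n_y) = 335°, the dip direction.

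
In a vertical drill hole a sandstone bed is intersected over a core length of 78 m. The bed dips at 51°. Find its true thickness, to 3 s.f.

49.1 m

True thickness t = h · cos(dip) = 78 × cos 51°
t = 78 × 0.6293 = 49.087 m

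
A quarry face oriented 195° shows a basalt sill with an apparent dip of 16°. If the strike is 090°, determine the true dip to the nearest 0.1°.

16.5°

The section is 75° from the strike.
tan(true dip) = tan 16° / sin 75° = 0.2969
δ = arctan(0.2969) = 16.53°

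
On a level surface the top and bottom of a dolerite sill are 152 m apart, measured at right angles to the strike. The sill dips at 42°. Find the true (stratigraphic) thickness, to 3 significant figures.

102 m

True thickness t = w · sin(dip) = 152 × sin 42°
t = 152 × 0.6691 = 101.708 m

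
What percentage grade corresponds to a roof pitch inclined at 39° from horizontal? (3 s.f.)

81.0%

grade % = 100 × tan 39° = 100 × 0.8098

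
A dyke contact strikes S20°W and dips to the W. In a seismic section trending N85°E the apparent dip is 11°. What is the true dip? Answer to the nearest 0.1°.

12.1°

The section is 65° from the strike.
tan(true dip) = tan 11° / sin 65° = 0.2145
true dip = arctan 0.2145 = 12.11°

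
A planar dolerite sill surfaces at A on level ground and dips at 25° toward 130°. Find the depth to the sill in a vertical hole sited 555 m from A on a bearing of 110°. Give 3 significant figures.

243 m

The hole lies 20° from the dip direction, so the down-dip offset is 555 × cos 20° = 521.53 m.
Depth = down-dip offset × tan(dip) = 521.53 × tan 25° = 521.53 × 0.4663
Depth = 243.19 m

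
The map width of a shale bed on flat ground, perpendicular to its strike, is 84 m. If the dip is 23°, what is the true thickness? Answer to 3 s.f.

True thickness t = w · sin(dip) = 84 × sin 23°
t = 84 × 0.3907 = 32.821 m

32.8 m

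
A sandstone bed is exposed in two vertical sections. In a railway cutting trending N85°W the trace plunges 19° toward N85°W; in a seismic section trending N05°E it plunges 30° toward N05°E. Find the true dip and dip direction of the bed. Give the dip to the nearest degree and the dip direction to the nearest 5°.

true dip 34°, dip direction 335°

Represent each trace as a vector plunging at its apparent dip toward its trend (east-north-up frame): v₁ = (-0.942, 0.082, -0.326), v₂ = (0.075, 0.863, -0.500).
The plane normal is n = v₁ × v₂ ∝ (-0.240, 0.496, 0.819).
tan δ = √(n_x²+n_y²)/n_z = 0.550/0.819, so δ = 33.9°.
The horizontal component of n points toward azimuth atan2(n_x, n_y) = 334°, the dip direction.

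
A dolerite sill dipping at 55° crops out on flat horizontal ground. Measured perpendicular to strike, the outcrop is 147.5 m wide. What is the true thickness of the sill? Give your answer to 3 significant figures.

121 m

True thickness t = w · sin(dip) = 147.5 × sin 55°
t = 147.5 × 0.8192 = 120.825 m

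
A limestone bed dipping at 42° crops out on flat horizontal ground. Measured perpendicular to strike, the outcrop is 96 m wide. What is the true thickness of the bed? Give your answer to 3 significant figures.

True thickness t = w · sin(dip) = 96 × sin 42°
t = 96 × 0.6691 = 64.237 m

64.2 m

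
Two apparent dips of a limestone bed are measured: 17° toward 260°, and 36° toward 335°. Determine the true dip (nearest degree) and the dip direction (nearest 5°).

Represent each trace as a vector plunging at its apparent dip toward its trend (east-north-up frame): v₁ = (-0.942, -0.166, -0.292), v₂ = (-0.342, 0.733, -0.588).
The plane normal is n = v₁ × v₂ ∝ (-0.312, 0.454, 0.747).
True dip = arccos(n_z / |n|) = arccos(0.8051) = 36.4°.
The horizontal component of n points toward azimuth atan2(n_x, n_y) = 325°, the dip direction.

true dip 36°, dip direction 325°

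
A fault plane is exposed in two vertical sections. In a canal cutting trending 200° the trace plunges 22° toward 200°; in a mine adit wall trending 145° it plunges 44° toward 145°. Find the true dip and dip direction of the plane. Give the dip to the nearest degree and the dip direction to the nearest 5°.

true dip 45°, dip direction 135°

Represent each trace as a vector plunging at its apparent dip toward its trend (east-north-up frame): v₁ = (-0.317, -0.871, -0.375), v₂ = (0.413, -0.589, -0.695).
Cross product v₁ × v₂ gives the pole to the plane: n ∝ (0.384, -0.375, 0.546).
True dip = arccos(n_z / |n|) = arccos(0.7132) = 44.5°.
Dip direction = atan2(0.384, -0.375) = 134° (azimuth of n's horizontal projection).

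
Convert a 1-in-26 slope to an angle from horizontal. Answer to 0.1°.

2.2°

tan θ = 1/26 = 0.0385
θ = arctan(0.0385) = 2.20°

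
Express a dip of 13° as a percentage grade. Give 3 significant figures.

grade % = 100 × tan 13° = 100 × 0.2309

23.1%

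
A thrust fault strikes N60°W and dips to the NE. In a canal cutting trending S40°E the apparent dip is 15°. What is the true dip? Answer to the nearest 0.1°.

38.1°

β = acute angle between strike N60°W and section S40°E = 20°.
tan(true dip) = tan 15° / sin 20° = 0.7834
δ = arctan(0.7834) = 38.08°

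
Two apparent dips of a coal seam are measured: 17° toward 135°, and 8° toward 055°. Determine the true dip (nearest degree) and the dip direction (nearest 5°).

The two traces are lines in the plane: v₁ = (sin 135°·cos 17°, cos 135°·cos 17°, −sin 17°), v₂ = (sin 55°·cos 8°, cos 55°·cos 8°, −sin 8°).
Cross product v₁ × v₂ gives the pole to the plane: n ∝ (0.260, -0.143, 0.933).
tan δ = √(n_x²+n_y²)/n_z = 0.297/0.933, so δ = 17.7°.
The horizontal component of n points toward azimuth atan2(n_x, n_y) = 119°, the dip direction.

true dip 18°, dip direction 120°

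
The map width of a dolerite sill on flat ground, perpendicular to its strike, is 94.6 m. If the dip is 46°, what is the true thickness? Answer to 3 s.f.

68.0 m

True thickness t = w · sin(dip) = 94.6 × sin 46°
t = 94.6 × 0.7193 = 68.050 m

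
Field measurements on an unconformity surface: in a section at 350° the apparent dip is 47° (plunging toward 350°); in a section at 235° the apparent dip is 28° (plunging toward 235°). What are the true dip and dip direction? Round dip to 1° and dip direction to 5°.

Represent each trace as a vector plunging at its apparent dip toward its trend (east-north-up frame): v₁ = (-0.118, 0.672, -0.731), v₂ = (-0.723, -0.506, -0.469).
n = v₁ × v₂ = (-0.686, 0.473, 0.546) (taken with n_z > 0).
Dip δ = arctan(|n_h|/n_z) = arctan(0.833/0.546) = 56.8°.
The horizontal component of n points toward azimuth atan2(n_x, n_y) = 305°, the dip direction.

true dip 57°, dip direction 305°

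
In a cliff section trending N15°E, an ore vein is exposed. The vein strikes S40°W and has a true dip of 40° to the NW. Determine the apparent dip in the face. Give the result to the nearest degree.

Angle between strike (S40°W) and section (N15°E): β = 25°.
tan α = tan 40° × sin 25° = 0.8391 × 0.4226 = 0.3546
α = arctan(0.3546) = 19.53°

20°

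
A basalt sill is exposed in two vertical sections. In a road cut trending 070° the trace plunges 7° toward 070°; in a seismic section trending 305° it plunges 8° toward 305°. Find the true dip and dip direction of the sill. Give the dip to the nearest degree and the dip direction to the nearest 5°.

true dip 16°, dip direction 005°

The two traces are lines in the plane: v₁ = (sin 70°·cos 7°, cos 70°·cos 7°, −sin 7°), v₂ = (sin 305°·cos 8°, cos 305°·cos 8°, −sin 8°).
Cross product v₁ × v₂ gives the pole to the plane: n ∝ (0.022, 0.229, 0.805).
Dip δ = arctan(|n_h|/n_z) = arctan(0.230/0.805) = 15.9°.
Dip direction = atan2(0.022, 0.229) = 5° (azimuth of n's horizontal projection).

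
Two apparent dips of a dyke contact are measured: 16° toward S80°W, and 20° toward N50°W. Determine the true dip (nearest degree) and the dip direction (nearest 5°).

true dip 20°, dip direction 300°

The two traces are lines in the plane: v₁ = (sin 260°·cos 16°, cos 260°·cos 16°, −sin 16°), v₂ = (sin 310°·cos 20°, cos 310°·cos 20°, −sin 20°).
Cross product v₁ × v₂ gives the pole to the plane: n ∝ (-0.224, 0.125, 0.692).
True dip = arccos(n_z / |n|) = arccos(0.9377) = 20.3°.
Dip direction = azimuth of (n_x, n_y) = atan2(-0.224, 0.125) = 299°.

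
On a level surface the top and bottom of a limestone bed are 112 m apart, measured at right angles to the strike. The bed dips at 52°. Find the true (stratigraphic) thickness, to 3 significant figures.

True thickness t = w · sin(dip) = 112 × sin 52°
t = 112 × 0.7880 = 88.257 m

88.3 m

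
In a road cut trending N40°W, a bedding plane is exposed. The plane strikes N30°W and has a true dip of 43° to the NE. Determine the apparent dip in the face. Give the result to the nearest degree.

Angle between strike (N30°W) and section (N40°W): β = 10°.
tan α = tan 43° × sin 10° = 0.9325 × 0.1736 = 0.1619
apparent dip = arctan 0.1619 = 9.20°

9°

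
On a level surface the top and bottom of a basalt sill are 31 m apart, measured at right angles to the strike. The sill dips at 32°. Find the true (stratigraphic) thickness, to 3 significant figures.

16.4 m

True thickness t = w · sin(dip) = 31 × sin 32°
t = 31 × 0.5299 = 16.427 m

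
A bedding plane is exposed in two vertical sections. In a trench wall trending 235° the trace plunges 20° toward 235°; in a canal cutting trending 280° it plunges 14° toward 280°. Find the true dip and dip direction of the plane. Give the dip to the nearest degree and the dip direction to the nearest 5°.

true dip 20°, dip direction 235°

The two traces are lines in the plane: v₁ = (sin 235°·cos 20°, cos 235°·cos 20°, −sin 20°), v₂ = (sin 280°·cos 14°, cos 280°·cos 14°, −sin 14°).
The plane normal is n = v₁ × v₂ ∝ (-0.188, -0.141, 0.645).
True dip = arccos(n_z / |n|) = arccos(0.9396) = 20.0°.
The horizontal component of n points toward azimuth atan2(n_x, n_y) = 233°, the dip direction.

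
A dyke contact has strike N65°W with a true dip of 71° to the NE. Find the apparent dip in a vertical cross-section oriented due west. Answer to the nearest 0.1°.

The section lies 25° from the strike.
tan(apparent dip) = tan 71° · sin 25° = 1.2274
α = arctan(1.2274) = 50.83°

50.8°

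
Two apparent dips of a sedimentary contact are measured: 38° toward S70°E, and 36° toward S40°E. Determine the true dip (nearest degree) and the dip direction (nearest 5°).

true dip 38°, dip direction 115°

The two traces are lines in the plane: v₁ = (sin 110°·cos 38°, cos 110°·cos 38°, −sin 38°), v₂ = (sin 140°·cos 36°, cos 140°·cos 36°, −sin 36°).
Cross product v₁ × v₂ gives the pole to the plane: n ∝ (0.223, -0.115, 0.319).
tan δ = √(n_x²+n_y²)/n_z = 0.251/0.319, so δ = 38.2°.
Dip direction = atan2(0.223, -0.115) = 117° (azimuth of n's horizontal projection).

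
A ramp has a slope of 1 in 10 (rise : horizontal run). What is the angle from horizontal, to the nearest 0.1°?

tan θ = 1/10 = 0.1000
θ = arctan(0.1000) = 5.71°

5.7°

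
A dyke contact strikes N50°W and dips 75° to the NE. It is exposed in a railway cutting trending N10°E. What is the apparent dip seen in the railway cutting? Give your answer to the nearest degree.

73°

The section lies 60° from the strike.
tan α = tan 75° × sin 60° = 3.7321 × 0.8660 = 3.2321
α = arctan(3.2321) = 72.81°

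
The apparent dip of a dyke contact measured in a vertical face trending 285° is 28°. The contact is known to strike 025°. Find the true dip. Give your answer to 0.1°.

28.4°

β = acute angle between strike 025° and section 285° = 80°.
tan(true dip) = tan 28° / sin 80° = 0.5399
δ = arctan(0.5399) = 28.37°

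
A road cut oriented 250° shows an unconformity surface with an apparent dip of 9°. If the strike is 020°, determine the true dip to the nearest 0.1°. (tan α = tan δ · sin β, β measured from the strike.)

11.7°

The section is 50° from the strike.
tan δ = tan α / sin β = tan 9° / sin 50° = 0.1584 / 0.7660 = 0.2068
δ = arctan(0.2068) = 11.68°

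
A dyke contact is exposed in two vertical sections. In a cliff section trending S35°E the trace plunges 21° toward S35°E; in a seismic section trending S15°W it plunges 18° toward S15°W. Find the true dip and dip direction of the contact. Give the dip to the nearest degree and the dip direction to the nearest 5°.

Each apparent-dip line lies in the plane. As unit vectors (x east, y north, z up), v₁ plunges 21°→S35°E and v₂ plunges 18°→S15°W.
n = v₁ × v₂ = (0.093, -0.254, 0.680) (taken with n_z > 0).
tan δ = √(n_x²+n_y²)/n_z = 0.270/0.680, so δ = 21.7°.
The horizontal component of n points toward azimuth atan2(n_x, n_y) = 160°, the dip direction.

true dip 22°, dip direction 160°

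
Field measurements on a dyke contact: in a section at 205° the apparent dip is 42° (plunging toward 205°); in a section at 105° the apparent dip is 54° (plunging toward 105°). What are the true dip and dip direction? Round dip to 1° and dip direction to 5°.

Represent each trace as a vector plunging at its apparent dip toward its trend (east-north-up frame): v₁ = (-0.314, -0.674, -0.669), v₂ = (0.568, -0.152, -0.809).
Cross product v₁ × v₂ gives the pole to the plane: n ∝ (0.443, -0.634, 0.430).
Dip δ = arctan(|n_h|/n_z) = arctan(0.773/0.430) = 60.9°.
Dip direction = azimuth of (n_x, n_y) = atan2(0.443, -0.634) = 145°.

true dip 61°, dip direction 145°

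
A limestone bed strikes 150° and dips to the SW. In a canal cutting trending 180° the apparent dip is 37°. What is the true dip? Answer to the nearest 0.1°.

β = acute angle between strike 150° and section 180° = 30°.
tan(true dip) = tan 37° / sin 30° = 1.5071
true dip = arctan 1.5071 = 56.43°

56.4°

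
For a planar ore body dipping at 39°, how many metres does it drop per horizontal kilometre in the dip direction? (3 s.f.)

810 m

drop per km = 1000 × tan 39° = 1000 × 0.8098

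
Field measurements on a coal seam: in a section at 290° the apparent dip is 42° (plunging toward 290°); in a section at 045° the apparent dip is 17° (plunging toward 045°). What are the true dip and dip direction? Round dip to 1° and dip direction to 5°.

Represent each trace as a vector plunging at its apparent dip toward its trend (east-north-up frame): v₁ = (-0.698, 0.254, -0.669), v₂ = (0.676, 0.676, -0.292).
The plane normal is n = v₁ × v₂ ∝ (-0.378, 0.657, 0.644).
Dip δ = arctan(|n_h|/n_z) = arctan(0.758/0.644) = 49.6°.
The horizontal component of n points toward azimuth atan2(n_x, n_y) = 330°, the dip direction.

true dip 50°, dip direction 330°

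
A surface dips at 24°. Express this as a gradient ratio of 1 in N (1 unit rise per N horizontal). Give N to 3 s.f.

1 in 2.25

1 : N means tan θ = 1/N, so N = 1/tan 24° = 1/0.4452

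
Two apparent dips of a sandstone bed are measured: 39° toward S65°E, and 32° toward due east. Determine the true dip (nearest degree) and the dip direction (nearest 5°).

The two traces are lines in the plane: v₁ = (sin 115°·cos 39°, cos 115°·cos 39°, −sin 39°), v₂ = (sin 90°·cos 32°, cos 90°·cos 32°, −sin 32°).
Cross product v₁ × v₂ gives the pole to the plane: n ∝ (0.174, -0.160, 0.279).
Dip δ = arctan(|n_h|/n_z) = arctan(0.237/0.279) = 40.4°.
The horizontal component of n points toward azimuth atan2(n_x, n_y) = 133°, the dip direction.

true dip 40°, dip direction 135°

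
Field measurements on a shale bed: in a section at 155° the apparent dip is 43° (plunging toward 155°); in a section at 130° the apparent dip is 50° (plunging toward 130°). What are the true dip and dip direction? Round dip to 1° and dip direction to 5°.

true dip 51°, dip direction 115°

Represent each trace as a vector plunging at its apparent dip toward its trend (east-north-up frame): v₁ = (0.309, -0.663, -0.682), v₂ = (0.492, -0.413, -0.766).
The plane normal is n = v₁ × v₂ ∝ (0.226, -0.099, 0.199).
tan δ = √(n_x²+n_y²)/n_z = 0.247/0.199, so δ = 51.2°.
Dip direction = azimuth of (n_x, n_y) = atan2(0.226, -0.099) = 114°.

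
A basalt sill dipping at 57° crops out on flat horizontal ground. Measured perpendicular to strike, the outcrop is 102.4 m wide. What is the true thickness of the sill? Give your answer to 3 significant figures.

85.9 m

True thickness t = w · sin(dip) = 102.4 × sin 57°
t = 102.4 × 0.8387 = 85.880 m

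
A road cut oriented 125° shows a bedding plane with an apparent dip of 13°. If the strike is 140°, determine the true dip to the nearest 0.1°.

41.7°

β = acute angle between strike 140° and section 125° = 15°.
tan(true dip) = tan 13° / sin 15° = 0.8920
true dip = arctan 0.8920 = 41.73°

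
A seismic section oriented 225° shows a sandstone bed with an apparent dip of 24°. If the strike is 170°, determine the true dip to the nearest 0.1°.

The section is 55° from the strike.
tan(true dip) = tan 24° / sin 55° = 0.5435
δ = arctan(0.5435) = 28.53°

28.5°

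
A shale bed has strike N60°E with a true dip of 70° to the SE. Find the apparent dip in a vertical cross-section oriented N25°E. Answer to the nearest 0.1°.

57.6°

The section lies 35° from the strike.
tan α = tan 70° × sin 35° = 2.7475 × 0.5736 = 1.5759
apparent dip = arctan 1.5759 = 57.60°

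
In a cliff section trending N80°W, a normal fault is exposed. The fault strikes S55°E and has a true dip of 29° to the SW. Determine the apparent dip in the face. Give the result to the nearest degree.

Angle between strike (S55°E) and section (N80°W): β = 25°.
tan(apparent dip) = tan 29° · sin 25° = 0.2343
apparent dip = arctan 0.2343 = 13.18°

13°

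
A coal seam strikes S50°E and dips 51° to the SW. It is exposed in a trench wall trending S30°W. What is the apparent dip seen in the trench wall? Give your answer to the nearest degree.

The section lies 80° from the strike.
tan α = tan 51° × sin 80° = 1.2349 × 0.9848 = 1.2161
apparent dip = arctan 1.2161 = 50.57°

51°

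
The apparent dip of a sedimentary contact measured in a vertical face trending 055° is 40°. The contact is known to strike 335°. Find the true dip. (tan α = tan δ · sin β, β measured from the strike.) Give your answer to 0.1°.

40.4°

β = acute angle between strike 335° and section 055° = 80°.
tan δ = tan α / sin β = tan 40° / sin 80° = 0.8391 / 0.9848 = 0.8520
δ = arctan(0.8520) = 40.43°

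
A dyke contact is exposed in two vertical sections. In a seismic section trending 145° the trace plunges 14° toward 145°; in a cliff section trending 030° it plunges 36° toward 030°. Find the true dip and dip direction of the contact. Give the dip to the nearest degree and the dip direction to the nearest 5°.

true dip 44°, dip direction 070°

Represent each trace as a vector plunging at its apparent dip toward its trend (east-north-up frame): v₁ = (0.557, -0.795, -0.242), v₂ = (0.405, 0.701, -0.588).
Cross product v₁ × v₂ gives the pole to the plane: n ∝ (0.637, 0.229, 0.711).
Dip δ = arctan(|n_h|/n_z) = arctan(0.677/0.711) = 43.6°.
Dip direction = azimuth of (n_x, n_y) = atan2(0.637, 0.229) = 70°.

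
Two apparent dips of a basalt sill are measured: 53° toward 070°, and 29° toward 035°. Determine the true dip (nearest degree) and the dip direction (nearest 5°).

Each apparent-dip line lies in the plane. As unit vectors (x east, y north, z up), v₁ plunges 53°→070° and v₂ plunges 29°→035°.
n = v₁ × v₂ = (0.472, -0.126, 0.302) (taken with n_z > 0).
tan δ = √(n_x²+n_y²)/n_z = 0.489/0.302, so δ = 58.3°.
Dip direction = azimuth of (n_x, n_y) = atan2(0.472, -0.126) = 105°.

true dip 58°, dip direction 105°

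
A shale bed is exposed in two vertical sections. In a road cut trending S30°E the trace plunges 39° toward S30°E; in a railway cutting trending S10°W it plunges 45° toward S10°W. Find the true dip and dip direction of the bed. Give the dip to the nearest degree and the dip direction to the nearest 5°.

true dip 45°, dip direction 185°

Each apparent-dip line lies in the plane. As unit vectors (x east, y north, z up), v₁ plunges 39°→S30°E and v₂ plunges 45°→S10°W.
Cross product v₁ × v₂ gives the pole to the plane: n ∝ (-0.038, -0.352, 0.353).
True dip = arccos(n_z / |n|) = arccos(0.7063) = 45.1°.
The horizontal component of n points toward azimuth atan2(n_x, n_y) = 186°, the dip direction.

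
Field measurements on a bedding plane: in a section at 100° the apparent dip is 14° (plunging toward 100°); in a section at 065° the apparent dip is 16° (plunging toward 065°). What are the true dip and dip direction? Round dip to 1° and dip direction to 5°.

true dip 16°, dip direction 070°

Represent each trace as a vector plunging at its apparent dip toward its trend (east-north-up frame): v₁ = (0.956, -0.168, -0.242), v₂ = (0.871, 0.406, -0.276).
Cross product v₁ × v₂ gives the pole to the plane: n ∝ (0.145, 0.053, 0.535).
True dip = arccos(n_z / |n|) = arccos(0.9610) = 16.1°.
The horizontal component of n points toward azimuth atan2(n_x, n_y) = 70°, the dip direction.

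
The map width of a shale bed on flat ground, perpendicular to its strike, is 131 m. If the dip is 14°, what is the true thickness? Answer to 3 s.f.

True thickness t = w · sin(dip) = 131 × sin 14°
t = 131 × 0.2419 = 31.692 m

31.7 m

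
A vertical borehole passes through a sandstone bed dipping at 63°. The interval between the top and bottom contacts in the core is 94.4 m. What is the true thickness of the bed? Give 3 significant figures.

42.9 m

True thickness t = h · cos(dip) = 94.4 × cos 63°
t = 94.4 × 0.4540 = 42.857 m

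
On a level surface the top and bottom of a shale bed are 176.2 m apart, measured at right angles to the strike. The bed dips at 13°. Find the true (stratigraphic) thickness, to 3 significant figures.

39.6 m

True thickness t = w · sin(dip) = 176.2 × sin 13°
t = 176.2 × 0.2250 = 39.636 m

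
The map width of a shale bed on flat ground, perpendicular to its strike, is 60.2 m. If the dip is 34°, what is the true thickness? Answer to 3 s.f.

True thickness t = w · sin(dip) = 60.2 × sin 34°
t = 60.2 × 0.5592 = 33.663 m

33.7 m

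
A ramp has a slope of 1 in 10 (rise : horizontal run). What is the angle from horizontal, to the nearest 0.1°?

5.7°

tan θ = 1/10 = 0.1000
θ = arctan(0.1000) = 5.71°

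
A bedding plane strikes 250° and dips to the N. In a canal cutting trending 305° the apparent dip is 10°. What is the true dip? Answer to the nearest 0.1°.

β = acute angle between strike 250° and section 305° = 55°.
tan δ = tan α / sin β = tan 10° / sin 55° = 0.1763 / 0.8192 = 0.2153
true dip = arctan 0.2153 = 12.15°

12.1°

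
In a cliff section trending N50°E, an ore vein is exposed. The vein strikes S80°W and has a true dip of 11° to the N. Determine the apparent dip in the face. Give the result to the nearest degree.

The section lies 30° from the strike.
tan α = tan 11° × sin 30° = 0.1944 × 0.5000 = 0.0972
α = arctan(0.0972) = 5.55°

6°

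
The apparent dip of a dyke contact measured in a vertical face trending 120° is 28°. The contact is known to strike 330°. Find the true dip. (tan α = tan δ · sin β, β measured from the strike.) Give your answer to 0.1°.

46.8°

β = acute angle between strike 330° and section 120° = 30°.
tan δ = tan α / sin β = tan 28° / sin 30° = 0.5317 / 0.5000 = 1.0634
true dip = arctan 1.0634 = 46.76°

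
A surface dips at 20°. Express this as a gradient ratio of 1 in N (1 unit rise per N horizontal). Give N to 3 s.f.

1 : N means tan θ = 1/N, so N = 1/tan 20° = 1/0.3640

1 in 2.75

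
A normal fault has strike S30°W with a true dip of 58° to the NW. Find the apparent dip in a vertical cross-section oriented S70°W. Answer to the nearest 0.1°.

45.8°

The section lies 40° from the strike.
tan α = tan 58° × sin 40° = 1.6003 × 0.6428 = 1.0287
apparent dip = arctan 1.0287 = 45.81°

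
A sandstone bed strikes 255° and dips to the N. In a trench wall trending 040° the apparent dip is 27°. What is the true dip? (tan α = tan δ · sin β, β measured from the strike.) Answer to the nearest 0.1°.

The section is 35° from the strike.
tan δ = tan α / sin β = tan 27° / sin 35° = 0.5095 / 0.5736 = 0.8883
δ = arctan(0.8883) = 41.62°

41.6°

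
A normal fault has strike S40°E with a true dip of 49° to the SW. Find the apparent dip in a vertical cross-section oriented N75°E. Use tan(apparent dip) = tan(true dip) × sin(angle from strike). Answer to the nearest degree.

The section lies 65° from the strike.
tan(apparent dip) = tan 49° · sin 65° = 1.0426
α = arctan(1.0426) = 46.19°

46°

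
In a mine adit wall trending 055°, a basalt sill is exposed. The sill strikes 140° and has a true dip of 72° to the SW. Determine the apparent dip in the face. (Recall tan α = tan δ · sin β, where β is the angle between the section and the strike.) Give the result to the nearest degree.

72°

The section lies 85° from the strike.
tan α = tan 72° × sin 85° = 3.0777 × 0.9962 = 3.0660
apparent dip = arctan 3.0660 = 71.94°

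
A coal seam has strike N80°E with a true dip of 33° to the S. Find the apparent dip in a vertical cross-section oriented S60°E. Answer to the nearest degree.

The strike is N80°E and the section trends S60°E; the acute angle between them is β = 40°.
tan α = tan 33° × sin 40° = 0.6494 × 0.6428 = 0.4174
apparent dip = arctan 0.4174 = 22.66°

23°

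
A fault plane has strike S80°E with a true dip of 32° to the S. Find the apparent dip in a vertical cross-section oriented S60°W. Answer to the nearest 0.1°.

The section lies 40° from the strike.
tan(apparent dip) = tan 32° · sin 40° = 0.4017
α = arctan(0.4017) = 21.88°

21.9°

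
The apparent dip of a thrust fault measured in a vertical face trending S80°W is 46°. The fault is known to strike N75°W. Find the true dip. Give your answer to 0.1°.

67.8°

The section is 25° from the strike.
tan δ = tan α / sin β = tan 46° / sin 25° = 1.0355 / 0.4226 = 2.4503
true dip = arctan 2.4503 = 67.80°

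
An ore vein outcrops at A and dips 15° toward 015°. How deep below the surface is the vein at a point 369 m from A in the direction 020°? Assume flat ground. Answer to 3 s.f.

The hole lies 5° from the dip direction, so the down-dip offset is 369 × cos 5° = 367.60 m.
Depth = down-dip offset × tan(dip) = 367.60 × tan 15° = 367.60 × 0.2679
Depth = 98.50 m

98.5 m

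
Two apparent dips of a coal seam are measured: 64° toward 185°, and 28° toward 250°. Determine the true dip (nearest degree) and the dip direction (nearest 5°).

true dip 64°, dip direction 175°

Represent each trace as a vector plunging at its apparent dip toward its trend (east-north-up frame): v₁ = (-0.038, -0.437, -0.899), v₂ = (-0.830, -0.302, -0.469).
Cross product v₁ × v₂ gives the pole to the plane: n ∝ (0.066, -0.728, 0.351).
tan δ = √(n_x²+n_y²)/n_z = 0.731/0.351, so δ = 64.4°.
Dip direction = atan2(0.066, -0.728) = 175° (azimuth of n's horizontal projection).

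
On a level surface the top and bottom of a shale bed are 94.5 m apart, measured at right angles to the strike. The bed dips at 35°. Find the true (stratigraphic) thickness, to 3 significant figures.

54.2 m

True thickness t = w · sin(dip) = 94.5 × sin 35°
t = 94.5 × 0.5736 = 54.203 m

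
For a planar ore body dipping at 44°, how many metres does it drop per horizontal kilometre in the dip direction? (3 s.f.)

drop per km = 1000 × tan 44° = 1000 × 0.9657

966 m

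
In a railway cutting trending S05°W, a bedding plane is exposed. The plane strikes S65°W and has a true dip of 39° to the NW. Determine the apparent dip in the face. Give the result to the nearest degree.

Angle between strike (S65°W) and section (S05°W): β = 60°.
tan α = tan 39° × sin 60° = 0.8098 × 0.8660 = 0.7013
α = arctan(0.7013) = 35.04°

35°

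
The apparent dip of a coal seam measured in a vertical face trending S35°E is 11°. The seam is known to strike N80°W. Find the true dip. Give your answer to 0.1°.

15.4°

β = acute angle between strike N80°W and section S35°E = 45°.
tan(true dip) = tan 11° / sin 45° = 0.2749
true dip = arctan 0.2749 = 15.37°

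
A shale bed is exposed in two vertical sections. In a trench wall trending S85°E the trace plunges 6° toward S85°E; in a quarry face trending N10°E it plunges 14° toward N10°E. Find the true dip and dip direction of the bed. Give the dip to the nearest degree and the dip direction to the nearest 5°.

The two traces are lines in the plane: v₁ = (sin 95°·cos 6°, cos 95°·cos 6°, −sin 6°), v₂ = (sin 10°·cos 14°, cos 10°·cos 14°, −sin 14°).
Cross product v₁ × v₂ gives the pole to the plane: n ∝ (0.121, 0.222, 0.961).
tan δ = √(n_x²+n_y²)/n_z = 0.253/0.961, so δ = 14.7°.
The horizontal component of n points toward azimuth atan2(n_x, n_y) = 29°, the dip direction.

true dip 15°, dip direction 030°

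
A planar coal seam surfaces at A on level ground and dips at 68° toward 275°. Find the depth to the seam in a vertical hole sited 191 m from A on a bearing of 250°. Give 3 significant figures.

The hole lies 25° from the dip direction, so the down-dip offset is 191 × cos 25° = 173.10 m.
Depth = down-dip offset × tan(dip) = 173.10 × tan 68° = 173.10 × 2.4751
Depth = 428.45 m

428 m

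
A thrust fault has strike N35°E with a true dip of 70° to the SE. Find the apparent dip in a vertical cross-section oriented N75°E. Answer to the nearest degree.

Angle between strike (N35°E) and section (N75°E): β = 40°.
tan(apparent dip) = tan 70° · sin 40° = 1.7660
α = arctan(1.7660) = 60.48°

60°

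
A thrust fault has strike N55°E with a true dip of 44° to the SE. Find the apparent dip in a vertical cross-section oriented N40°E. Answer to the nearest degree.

The strike is N55°E and the section trends N40°E; the acute angle between them is β = 15°.
tan(apparent dip) = tan 44° · sin 15° = 0.2499
apparent dip = arctan 0.2499 = 14.03°

14°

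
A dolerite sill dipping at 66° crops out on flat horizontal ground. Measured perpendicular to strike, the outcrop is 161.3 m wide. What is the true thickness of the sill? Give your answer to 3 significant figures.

147 m

True thickness t = w · sin(dip) = 161.3 × sin 66°
t = 161.3 × 0.9135 = 147.355 m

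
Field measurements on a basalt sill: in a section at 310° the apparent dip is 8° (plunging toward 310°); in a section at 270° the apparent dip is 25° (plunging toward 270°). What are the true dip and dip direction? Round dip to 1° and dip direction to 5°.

true dip 30°, dip direction 235°

The two traces are lines in the plane: v₁ = (sin 310°·cos 8°, cos 310°·cos 8°, −sin 8°), v₂ = (sin 270°·cos 25°, cos 270°·cos 25°, −sin 25°).
n = v₁ × v₂ = (-0.269, -0.194, 0.577) (taken with n_z > 0).
Dip δ = arctan(|n_h|/n_z) = arctan(0.332/0.577) = 29.9°.
The horizontal component of n points toward azimuth atan2(n_x, n_y) = 234°, the dip direction.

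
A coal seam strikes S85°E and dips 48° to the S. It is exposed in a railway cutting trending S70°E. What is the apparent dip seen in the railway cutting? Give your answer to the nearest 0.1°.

The section lies 15° from the strike.
tan(apparent dip) = tan 48° · sin 15° = 0.2874
apparent dip = arctan 0.2874 = 16.04°

16.0°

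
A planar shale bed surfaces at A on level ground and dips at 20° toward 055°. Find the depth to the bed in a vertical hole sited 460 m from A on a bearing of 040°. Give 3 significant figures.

162 m

The hole lies 15° from the dip direction, so the down-dip offset is 460 × cos 15° = 444.33 m.
Depth = down-dip offset × tan(dip) = 444.33 × tan 20° = 444.33 × 0.3640
Depth = 161.72 m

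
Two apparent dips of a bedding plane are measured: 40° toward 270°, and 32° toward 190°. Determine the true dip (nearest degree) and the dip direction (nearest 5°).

true dip 44°, dip direction 240°

Represent each trace as a vector plunging at its apparent dip toward its trend (east-north-up frame): v₁ = (-0.766, -0.000, -0.643), v₂ = (-0.147, -0.835, -0.530).
The plane normal is n = v₁ × v₂ ∝ (-0.537, -0.311, 0.640).
True dip = arccos(n_z / |n|) = arccos(0.7178) = 44.1°.
Dip direction = azimuth of (n_x, n_y) = atan2(-0.537, -0.311) = 240°.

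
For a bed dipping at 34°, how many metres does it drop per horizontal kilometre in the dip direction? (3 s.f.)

675 m

drop per km = 1000 × tan 34° = 1000 × 0.6745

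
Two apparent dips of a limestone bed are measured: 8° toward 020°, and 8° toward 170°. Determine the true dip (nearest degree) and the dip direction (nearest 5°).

true dip 29°, dip direction 095°

The two traces are lines in the plane: v₁ = (sin 20°·cos 8°, cos 20°·cos 8°, −sin 8°), v₂ = (sin 170°·cos 8°, cos 170°·cos 8°, −sin 8°).
The plane normal is n = v₁ × v₂ ∝ (0.265, -0.023, 0.490).
tan δ = √(n_x²+n_y²)/n_z = 0.266/0.490, so δ = 28.5°.
Dip direction = azimuth of (n_x, n_y) = atan2(0.265, -0.023) = 95°.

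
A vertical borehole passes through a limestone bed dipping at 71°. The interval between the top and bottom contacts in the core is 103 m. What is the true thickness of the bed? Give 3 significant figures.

33.5 m

True thickness t = h · cos(dip) = 103 × cos 71°
t = 103 × 0.3256 = 33.534 m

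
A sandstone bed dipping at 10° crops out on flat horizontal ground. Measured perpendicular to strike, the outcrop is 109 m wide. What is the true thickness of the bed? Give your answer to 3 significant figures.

True thickness t = w · sin(dip) = 109 × sin 10°
t = 109 × 0.1736 = 18.928 m

18.9 m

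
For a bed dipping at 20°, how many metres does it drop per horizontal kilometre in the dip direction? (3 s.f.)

364 m

drop per km = 1000 × tan 20° = 1000 × 0.3640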